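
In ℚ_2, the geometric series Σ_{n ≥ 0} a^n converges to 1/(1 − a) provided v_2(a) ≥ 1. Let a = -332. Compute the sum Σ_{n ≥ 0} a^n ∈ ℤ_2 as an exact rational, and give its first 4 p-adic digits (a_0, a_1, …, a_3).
Σ a^n = 1/(1 − a) = 1/333;  first 4 digits = (1, 0, 1, 0)

v_2(a) = 2 ≥ 1, so the series converges in ℤ_2 to 1/(1 − a) = 1/(1 − (-332)) = 1/333. Expand this rational in ℤ_2: compute digits iteratively via d_i = x_i mod 2, x_{i+1} = (x_i − d_i)/2. The first 4 digits are (1, 0, 1, 0).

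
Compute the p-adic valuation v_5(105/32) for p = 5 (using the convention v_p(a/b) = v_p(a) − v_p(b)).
v_5(105/32) = 1

Factor powers of 5 from the numerator and denominator of the reduced fraction: 105 = 5^1 · 21 and 32 = 5^0 · 32. Apply v_p(a/b) = v_p(a) − v_p(b): v_5(105/32) = 1 − 0 = 1.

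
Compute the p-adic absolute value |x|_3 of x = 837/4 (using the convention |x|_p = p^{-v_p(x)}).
|837/4|_3 = 1/27

Step 1 — compute v_3(x) by factoring powers of 3 out of the numerator and denominator: v_3(837/4) = 3. Step 2 — apply |x|_p = p^{-v_p(x)} = 3^{-3} = 1/27.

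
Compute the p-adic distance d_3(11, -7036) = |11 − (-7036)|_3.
d_3(11, -7036) = 1/243

Step 1 — x − y = 11 − (-7036) = 7047. Step 2 — v_3(7047) = 5 (factor: 7047 = (3^5 · 29); the sign does not affect v_p). Step 3 — |x − y|_3 = 3^{-5} = 1/243.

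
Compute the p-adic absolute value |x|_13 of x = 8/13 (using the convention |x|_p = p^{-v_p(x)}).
|8/13|_13 = 13

Step 1 — compute v_13(x) by factoring powers of 13 out of the numerator and denominator: v_13(8/13) = -1. Step 2 — apply |x|_p = p^{-v_p(x)} = 13^{1} = 13.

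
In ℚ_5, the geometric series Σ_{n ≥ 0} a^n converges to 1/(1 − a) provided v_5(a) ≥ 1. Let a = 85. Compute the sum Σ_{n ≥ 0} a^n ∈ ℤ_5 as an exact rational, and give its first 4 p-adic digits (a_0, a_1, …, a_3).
Σ a^n = 1/(1 − a) = -1/84;  first 4 digits = (1, 2, 2, 1)

v_5(a) = 1 ≥ 1, so the series converges in ℤ_5 to 1/(1 − a) = 1/(1 − 85) = -1/84. Expand this rational in ℤ_5: compute digits iteratively via d_i = x_i mod 5, x_{i+1} = (x_i − d_i)/5. The first 4 digits are (1, 2, 2, 1).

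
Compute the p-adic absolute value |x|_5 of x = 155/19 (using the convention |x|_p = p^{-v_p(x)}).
|155/19|_5 = 1/5

Step 1 — compute v_5(x) by factoring powers of 5 out of the numerator and denominator: v_5(155/19) = 1. Step 2 — apply |x|_p = p^{-v_p(x)} = 5^{-1} = 1/5.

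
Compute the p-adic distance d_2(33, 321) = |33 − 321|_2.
d_2(33, 321) = 1/32

Step 1 — x − y = 33 − 321 = -288. Step 2 — v_2(-288) = 5 (factor: -288 = −(2^5 · 9); the sign does not affect v_p). Step 3 — |x − y|_2 = 2^{-5} = 1/32.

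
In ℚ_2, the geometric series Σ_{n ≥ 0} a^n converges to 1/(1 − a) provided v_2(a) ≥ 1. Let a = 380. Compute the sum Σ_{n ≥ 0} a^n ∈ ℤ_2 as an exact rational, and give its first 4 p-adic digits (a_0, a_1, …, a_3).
Σ a^n = 1/(1 − a) = -1/379;  first 4 digits = (1, 0, 1, 1)

v_2(a) = 2 ≥ 1, so the series converges in ℤ_2 to 1/(1 − a) = 1/(1 − 380) = -1/379. Expand this rational in ℤ_2: compute digits iteratively via d_i = x_i mod 2, x_{i+1} = (x_i − d_i)/2. The first 4 digits are (1, 0, 1, 1).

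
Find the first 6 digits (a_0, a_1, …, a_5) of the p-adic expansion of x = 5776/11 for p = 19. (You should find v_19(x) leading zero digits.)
(a_0, …, a_5) = (0, 0, 17, 13, 1, 12)

v_19(5776/11) = 2, so a_0 = ... = a_1 = 0. Factor out: x = 19^2 · u with u = 16/11 a unit in ℤ_19. Expand u iteratively via a_{v+i} = u_i mod 19, u_{i+1} = (u_i − a_{v+i})/19:
  u_0 = 16/11;  a_2 = 17;  u_1 = (u_0 − 17)/19 = -9/11
  u_1 = -9/11;  a_3 = 13;  u_2 = (u_1 − 13)/19 = -8/11
  u_2 = -8/11;  a_4 = 1;  u_3 = (u_2 − 1)/19 = -1/11
  u_3 = -1/11;  a_5 = 12;  u_4 = (u_3 − 12)/19 = -7/11
Digits: (0, 0, 17, 13, 1, 12).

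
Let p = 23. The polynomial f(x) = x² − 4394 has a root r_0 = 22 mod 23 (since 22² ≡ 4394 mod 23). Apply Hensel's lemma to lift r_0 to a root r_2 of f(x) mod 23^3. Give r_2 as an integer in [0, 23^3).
r_2 = 8647 (mod 12167)

Hensel's recurrence: r_{i+1} = r_i − f(r_i)·(f′(r_i))^{-1} mod 23^{i+2}, with f′(x) = 2x. Iterate:
  r_0 = 22 (mod 23)
  r_1 = 183 (mod 529)
  r_2 = 8647 (mod 12167)
Final: r_2 = 8647, and one checks f(r_2) ≡ 0 mod 23^3.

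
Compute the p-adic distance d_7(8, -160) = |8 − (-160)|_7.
d_7(8, -160) = 1/7

Step 1 — x − y = 8 − (-160) = 168. Step 2 — v_7(168) = 1 (factor: 168 = (7^1 · 24); the sign does not affect v_p). Step 3 — |x − y|_7 = 7^{-1} = 1/7.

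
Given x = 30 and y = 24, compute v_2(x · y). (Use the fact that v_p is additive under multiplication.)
v_2(720) = 4

v_p(x) = 1 (factor: 30 = 2^1 · 15); v_p(y) = 3 (factor: 24 = 2^3 · 3). Additivity: v_p(xy) = v_p(x) + v_p(y) = 1 + 3 = 4. (Direct check: xy = 720 = 2^4 · (45).)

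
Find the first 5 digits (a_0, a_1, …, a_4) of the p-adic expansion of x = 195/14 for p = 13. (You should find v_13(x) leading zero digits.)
(a_0, …, a_4) = (0, 2, 12, 0, 12)

v_13(195/14) = 1, so a_0 = ... = a_0 = 0. Factor out: x = 13^1 · u with u = 15/14 a unit in ℤ_13. Expand u iteratively via a_{v+i} = u_i mod 13, u_{i+1} = (u_i − a_{v+i})/13:
  u_0 = 15/14;  a_1 = 2;  u_1 = (u_0 − 2)/13 = -1/14
  u_1 = -1/14;  a_2 = 12;  u_2 = (u_1 − 12)/13 = -13/14
  u_2 = -13/14;  a_3 = 0;  u_3 = (u_2 − 0)/13 = -1/14
  u_3 = -1/14;  a_4 = 12;  u_4 = (u_3 − 12)/13 = -13/14
Digits: (0, 2, 12, 0, 12).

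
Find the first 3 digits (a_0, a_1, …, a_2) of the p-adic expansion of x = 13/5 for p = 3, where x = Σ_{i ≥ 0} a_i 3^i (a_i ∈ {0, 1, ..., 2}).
(a_0, …, a_2) = (2, 2, 0)

v_3(13/5) = 0 (numerator and denominator both coprime to 3), so x ∈ ℤ_3^×. Compute digits iteratively via a_i = x_i mod 3, x_{i+1} = (x_i − a_i)/3, with x_0 = x:
  x_0 = 13/5;  a_0 = 2;  x_1 = (x_0 − 2)/3 = 1/5
  x_1 = 1/5;  a_1 = 2;  x_2 = (x_1 − 2)/3 = -3/5
  x_2 = -3/5;  a_2 = 0;  x_3 = (x_2 − 0)/3 = -1/5
Digits: (2, 2, 0).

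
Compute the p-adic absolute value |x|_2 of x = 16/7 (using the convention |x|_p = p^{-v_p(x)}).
|16/7|_2 = 1/16

Step 1 — compute v_2(x) by factoring powers of 2 out of the numerator and denominator: v_2(16/7) = 4. Step 2 — apply |x|_p = p^{-v_p(x)} = 2^{-4} = 1/16.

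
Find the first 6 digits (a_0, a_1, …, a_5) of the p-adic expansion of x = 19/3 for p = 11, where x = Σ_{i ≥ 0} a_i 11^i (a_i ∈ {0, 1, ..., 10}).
(a_0, …, a_5) = (10, 7, 3, 7, 3, 7)

v_11(19/3) = 0 (numerator and denominator both coprime to 11), so x ∈ ℤ_11^×. Compute digits iteratively via a_i = x_i mod 11, x_{i+1} = (x_i − a_i)/11, with x_0 = x:
  x_0 = 19/3;  a_0 = 10;  x_1 = (x_0 − 10)/11 = -1/3
  x_1 = -1/3;  a_1 = 7;  x_2 = (x_1 − 7)/11 = -2/3
  x_2 = -2/3;  a_2 = 3;  x_3 = (x_2 − 3)/11 = -1/3
  x_3 = -1/3;  a_3 = 7;  x_4 = (x_3 − 7)/11 = -2/3
  x_4 = -2/3;  a_4 = 3;  x_5 = (x_4 − 3)/11 = -1/3
  x_5 = -1/3;  a_5 = 7;  x_6 = (x_5 − 7)/11 = -2/3
Digits: (10, 7, 3, 7, 3, 7).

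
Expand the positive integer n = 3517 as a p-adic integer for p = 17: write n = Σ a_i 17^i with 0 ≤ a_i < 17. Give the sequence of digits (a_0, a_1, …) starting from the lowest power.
(a_0, a_1, …) = (15, 2, 12)

Repeated division by 17 gives the digits low-to-high: 3517 = 15 + 2·17^1 + 12·17^2. Digit sequence: (15, 2, 12).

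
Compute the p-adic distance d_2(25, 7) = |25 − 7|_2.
d_2(25, 7) = 1/2

Step 1 — x − y = 25 − 7 = 18. Step 2 — v_2(18) = 1 (factor: 18 = (2^1 · 9); the sign does not affect v_p). Step 3 — |x − y|_2 = 2^{-1} = 1/2.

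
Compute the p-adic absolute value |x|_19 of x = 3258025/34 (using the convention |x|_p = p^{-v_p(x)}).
|3258025/34|_19 = 1/130321

Step 1 — compute v_19(x) by factoring powers of 19 out of the numerator and denominator: v_19(3258025/34) = 4. Step 2 — apply |x|_p = p^{-v_p(x)} = 19^{-4} = 1/130321.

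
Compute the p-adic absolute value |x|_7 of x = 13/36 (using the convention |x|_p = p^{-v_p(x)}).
|13/36|_7 = 1

Step 1 — compute v_7(x) by factoring powers of 7 out of the numerator and denominator: v_7(13/36) = 0. Step 2 — apply |x|_p = p^{-v_p(x)} = 7^{0} = 1.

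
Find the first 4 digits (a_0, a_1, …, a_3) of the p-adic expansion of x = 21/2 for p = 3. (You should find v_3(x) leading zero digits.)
(a_0, …, a_3) = (0, 2, 2, 1)

v_3(21/2) = 1, so a_0 = ... = a_0 = 0. Factor out: x = 3^1 · u with u = 7/2 a unit in ℤ_3. Expand u iteratively via a_{v+i} = u_i mod 3, u_{i+1} = (u_i − a_{v+i})/3:
  u_0 = 7/2;  a_1 = 2;  u_1 = (u_0 − 2)/3 = 1/2
  u_1 = 1/2;  a_2 = 2;  u_2 = (u_1 − 2)/3 = -1/2
  u_2 = -1/2;  a_3 = 1;  u_3 = (u_2 − 1)/3 = -1/2
Digits: (0, 2, 2, 1).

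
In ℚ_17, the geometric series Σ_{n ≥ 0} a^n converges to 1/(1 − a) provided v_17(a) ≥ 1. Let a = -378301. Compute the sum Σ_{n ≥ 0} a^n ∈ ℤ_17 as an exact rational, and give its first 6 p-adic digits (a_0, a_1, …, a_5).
Σ a^n = 1/(1 − a) = 1/378302;  first 6 digits = (1, 0, 0, 8, 12, 16)

v_17(a) = 3 ≥ 1, so the series converges in ℤ_17 to 1/(1 − a) = 1/(1 − (-378301)) = 1/378302. Expand this rational in ℤ_17: compute digits iteratively via d_i = x_i mod 17, x_{i+1} = (x_i − d_i)/17. The first 6 digits are (1, 0, 0, 8, 12, 16).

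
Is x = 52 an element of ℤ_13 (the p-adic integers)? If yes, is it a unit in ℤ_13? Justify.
x ∈ ℤ_13 but not a unit; v_13(x) = 1 > 0

ℤ_13 = {x ∈ ℚ_13 : v_13(x) ≥ 0} and ℤ_13^× = {x ∈ ℤ_13 : v_13(x) = 0}. Here v_13(52) = v_13(num) − v_13(den) = 1; compare against these criteria.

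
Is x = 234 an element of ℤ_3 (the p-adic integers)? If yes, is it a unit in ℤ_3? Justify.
x ∈ ℤ_3 but not a unit; v_3(x) = 2 > 0

ℤ_3 = {x ∈ ℚ_3 : v_3(x) ≥ 0} and ℤ_3^× = {x ∈ ℤ_3 : v_3(x) = 0}. Here v_3(234) = v_3(num) − v_3(den) = 2; compare against these criteria.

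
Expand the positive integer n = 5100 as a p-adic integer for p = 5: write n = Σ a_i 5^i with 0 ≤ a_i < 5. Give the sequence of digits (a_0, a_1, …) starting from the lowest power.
(a_0, a_1, …) = (0, 0, 4, 0, 3, 1)

Repeated division by 5 gives the digits low-to-high: 5100 = 4·5^2 + 3·5^4 + 1·5^5. Digit sequence: (0, 0, 4, 0, 3, 1).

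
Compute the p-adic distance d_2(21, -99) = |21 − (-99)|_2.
d_2(21, -99) = 1/8

Step 1 — x − y = 21 − (-99) = 120. Step 2 — v_2(120) = 3 (factor: 120 = (2^3 · 15); the sign does not affect v_p). Step 3 — |x − y|_2 = 2^{-3} = 1/8.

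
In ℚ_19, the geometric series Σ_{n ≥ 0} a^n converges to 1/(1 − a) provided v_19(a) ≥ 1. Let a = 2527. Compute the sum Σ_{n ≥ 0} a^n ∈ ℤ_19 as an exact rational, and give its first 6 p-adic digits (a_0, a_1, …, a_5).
Σ a^n = 1/(1 − a) = -1/2526;  first 6 digits = (1, 0, 7, 0, 11, 2)

v_19(a) = 2 ≥ 1, so the series converges in ℤ_19 to 1/(1 − a) = 1/(1 − 2527) = -1/2526. Expand this rational in ℤ_19: compute digits iteratively via d_i = x_i mod 19, x_{i+1} = (x_i − d_i)/19. The first 6 digits are (1, 0, 7, 0, 11, 2).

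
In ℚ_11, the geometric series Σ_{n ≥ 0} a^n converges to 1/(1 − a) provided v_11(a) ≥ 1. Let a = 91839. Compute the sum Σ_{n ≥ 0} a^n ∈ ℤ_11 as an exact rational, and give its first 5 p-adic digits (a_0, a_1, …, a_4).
Σ a^n = 1/(1 − a) = -1/91838;  first 5 digits = (1, 0, 0, 3, 6)

v_11(a) = 3 ≥ 1, so the series converges in ℤ_11 to 1/(1 − a) = 1/(1 − 91839) = -1/91838. Expand this rational in ℤ_11: compute digits iteratively via d_i = x_i mod 11, x_{i+1} = (x_i − d_i)/11. The first 5 digits are (1, 0, 0, 3, 6).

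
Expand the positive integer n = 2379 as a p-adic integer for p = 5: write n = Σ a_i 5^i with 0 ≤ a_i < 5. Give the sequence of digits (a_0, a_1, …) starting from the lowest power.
(a_0, a_1, …) = (4, 0, 0, 4, 3)

Repeated division by 5 gives the digits low-to-high: 2379 = 4 + 4·5^3 + 3·5^4. Digit sequence: (4, 0, 0, 4, 3).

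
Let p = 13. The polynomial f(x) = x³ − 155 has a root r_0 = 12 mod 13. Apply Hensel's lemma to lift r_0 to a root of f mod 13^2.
r_1 = 51 (mod 169)

Hensel: r_{i+1} = r_i − f(r_i)/f′(r_i) mod 13^{i+2}, where f′(x) = 3x². Iterate:
  r_0 = 12 (mod 13)
  r_1 = 51 (mod 169)
Final: r = 51 with f(r) ≡ 0 mod 13^2.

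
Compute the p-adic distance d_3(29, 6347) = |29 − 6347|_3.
d_3(29, 6347) = 1/243

Step 1 — x − y = 29 − 6347 = -6318. Step 2 — v_3(-6318) = 5 (factor: -6318 = −(3^5 · 26); the sign does not affect v_p). Step 3 — |x − y|_3 = 3^{-5} = 1/243.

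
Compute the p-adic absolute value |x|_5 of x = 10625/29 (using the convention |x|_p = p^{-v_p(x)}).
|10625/29|_5 = 1/625

Step 1 — compute v_5(x) by factoring powers of 5 out of the numerator and denominator: v_5(10625/29) = 4. Step 2 — apply |x|_p = p^{-v_p(x)} = 5^{-4} = 1/625.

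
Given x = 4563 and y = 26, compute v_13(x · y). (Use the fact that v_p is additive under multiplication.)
v_13(118638) = 3

v_p(x) = 2 (factor: 4563 = 13^2 · 27); v_p(y) = 1 (factor: 26 = 13^1 · 2). Additivity: v_p(xy) = v_p(x) + v_p(y) = 2 + 1 = 3. (Direct check: xy = 118638 = 13^3 · (54).)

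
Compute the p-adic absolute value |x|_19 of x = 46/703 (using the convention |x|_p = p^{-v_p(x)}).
|46/703|_19 = 19

Step 1 — compute v_19(x) by factoring powers of 19 out of the numerator and denominator: v_19(46/703) = -1. Step 2 — apply |x|_p = p^{-v_p(x)} = 19^{1} = 19.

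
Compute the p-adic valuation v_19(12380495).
v_19(12380495) = 5

v_19(n) is the largest exponent k such that 19^k divides n. Factor out: 12380495 = 19^5 · 5. (Sign doesn't affect v_p.) So v_19(12380495) = 5.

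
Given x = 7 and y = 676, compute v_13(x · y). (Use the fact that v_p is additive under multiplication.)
v_13(4732) = 2

v_p(x) = 0 (factor: 7 = 13^0 · 7); v_p(y) = 2 (factor: 676 = 13^2 · 4). Additivity: v_p(xy) = v_p(x) + v_p(y) = 0 + 2 = 2. (Direct check: xy = 4732 = 13^2 · (28).)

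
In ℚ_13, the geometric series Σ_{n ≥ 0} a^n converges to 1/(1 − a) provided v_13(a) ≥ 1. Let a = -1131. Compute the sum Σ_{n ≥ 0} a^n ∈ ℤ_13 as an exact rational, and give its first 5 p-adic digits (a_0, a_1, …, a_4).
Σ a^n = 1/(1 − a) = 1/1132;  first 5 digits = (1, 4, 9, 8, 8)

v_13(a) = 1 ≥ 1, so the series converges in ℤ_13 to 1/(1 − a) = 1/(1 − (-1131)) = 1/1132. Expand this rational in ℤ_13: compute digits iteratively via d_i = x_i mod 13, x_{i+1} = (x_i − d_i)/13. The first 5 digits are (1, 4, 9, 8, 8).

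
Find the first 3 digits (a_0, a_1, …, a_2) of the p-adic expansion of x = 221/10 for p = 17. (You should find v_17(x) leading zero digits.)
(a_0, …, a_2) = (0, 3, 5)

v_17(221/10) = 1, so a_0 = ... = a_0 = 0. Factor out: x = 17^1 · u with u = 13/10 a unit in ℤ_17. Expand u iteratively via a_{v+i} = u_i mod 17, u_{i+1} = (u_i − a_{v+i})/17:
  u_0 = 13/10;  a_1 = 3;  u_1 = (u_0 − 3)/17 = -1/10
  u_1 = -1/10;  a_2 = 5;  u_2 = (u_1 − 5)/17 = -3/10
Digits: (0, 3, 5).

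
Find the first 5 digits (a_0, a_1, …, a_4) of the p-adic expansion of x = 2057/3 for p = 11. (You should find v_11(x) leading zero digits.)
(a_0, …, a_4) = (0, 0, 2, 4, 7)

v_11(2057/3) = 2, so a_0 = ... = a_1 = 0. Factor out: x = 11^2 · u with u = 17/3 a unit in ℤ_11. Expand u iteratively via a_{v+i} = u_i mod 11, u_{i+1} = (u_i − a_{v+i})/11:
  u_0 = 17/3;  a_2 = 2;  u_1 = (u_0 − 2)/11 = 1/3
  u_1 = 1/3;  a_3 = 4;  u_2 = (u_1 − 4)/11 = -1/3
  u_2 = -1/3;  a_4 = 7;  u_3 = (u_2 − 7)/11 = -2/3
Digits: (0, 0, 2, 4, 7).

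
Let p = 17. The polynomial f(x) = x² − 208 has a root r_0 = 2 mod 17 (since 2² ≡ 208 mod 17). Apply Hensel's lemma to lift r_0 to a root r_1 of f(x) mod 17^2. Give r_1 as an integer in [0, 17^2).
r_1 = 53 (mod 289)

Hensel's recurrence: r_{i+1} = r_i − f(r_i)·(f′(r_i))^{-1} mod 17^{i+2}, with f′(x) = 2x. Iterate:
  r_0 = 2 (mod 17)
  r_1 = 53 (mod 289)
Final: r_1 = 53, and one checks f(r_1) ≡ 0 mod 17^2.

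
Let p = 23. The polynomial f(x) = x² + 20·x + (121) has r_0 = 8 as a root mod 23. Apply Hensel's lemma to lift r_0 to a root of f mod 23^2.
r_1 = 307 (mod 529)

Hensel: r_{i+1} = r_i − f(r_i)·(f′(r_i))^{-1} mod 23^{i+2}, f′(x) = 2x + 20. Iterate:
  r_0 = 8 (mod 23)
  r_1 = 307 (mod 529)
Final: r = 307 satisfies f(r) ≡ 0 mod 23^2.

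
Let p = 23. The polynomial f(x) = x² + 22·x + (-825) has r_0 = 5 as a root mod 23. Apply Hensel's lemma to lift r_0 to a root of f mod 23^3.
r_2 = 4490 (mod 12167)

Hensel: r_{i+1} = r_i − f(r_i)·(f′(r_i))^{-1} mod 23^{i+2}, f′(x) = 2x + 22. Iterate:
  r_0 = 5 (mod 23)
  r_1 = 258 (mod 529)
  r_2 = 4490 (mod 12167)
Final: r = 4490 satisfies f(r) ≡ 0 mod 23^3.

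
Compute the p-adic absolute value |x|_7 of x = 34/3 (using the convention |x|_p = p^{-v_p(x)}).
|34/3|_7 = 1

Step 1 — compute v_7(x) by factoring powers of 7 out of the numerator and denominator: v_7(34/3) = 0. Step 2 — apply |x|_p = p^{-v_p(x)} = 7^{0} = 1.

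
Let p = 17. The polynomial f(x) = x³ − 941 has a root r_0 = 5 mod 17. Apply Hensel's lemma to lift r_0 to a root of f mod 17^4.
r_3 = 7842 (mod 83521)

Hensel: r_{i+1} = r_i − f(r_i)/f′(r_i) mod 17^{i+2}, where f′(x) = 3x². Iterate:
  r_0 = 5 (mod 17)
  r_1 = 39 (mod 289)
  r_2 = 2929 (mod 4913)
  r_3 = 7842 (mod 83521)
Final: r = 7842 with f(r) ≡ 0 mod 17^4.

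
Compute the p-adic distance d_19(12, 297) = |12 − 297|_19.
d_19(12, 297) = 1/19

Step 1 — x − y = 12 − 297 = -285. Step 2 — v_19(-285) = 1 (factor: -285 = −(19^1 · 15); the sign does not affect v_p). Step 3 — |x − y|_19 = 19^{-1} = 1/19.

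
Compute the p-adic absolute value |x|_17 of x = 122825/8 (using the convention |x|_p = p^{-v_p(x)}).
|122825/8|_17 = 1/4913

Step 1 — compute v_17(x) by factoring powers of 17 out of the numerator and denominator: v_17(122825/8) = 3. Step 2 — apply |x|_p = p^{-v_p(x)} = 17^{-3} = 1/4913.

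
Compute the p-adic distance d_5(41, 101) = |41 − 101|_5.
d_5(41, 101) = 1/5

Step 1 — x − y = 41 − 101 = -60. Step 2 — v_5(-60) = 1 (factor: -60 = −(5^1 · 12); the sign does not affect v_p). Step 3 — |x − y|_5 = 5^{-1} = 1/5.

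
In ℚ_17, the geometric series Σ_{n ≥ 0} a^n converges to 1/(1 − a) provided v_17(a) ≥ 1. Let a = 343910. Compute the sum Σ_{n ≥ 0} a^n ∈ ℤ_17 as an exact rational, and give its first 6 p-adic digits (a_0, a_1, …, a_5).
Σ a^n = 1/(1 − a) = -1/343909;  first 6 digits = (1, 0, 0, 2, 4, 0)

v_17(a) = 3 ≥ 1, so the series converges in ℤ_17 to 1/(1 − a) = 1/(1 − 343910) = -1/343909. Expand this rational in ℤ_17: compute digits iteratively via d_i = x_i mod 17, x_{i+1} = (x_i − d_i)/17. The first 6 digits are (1, 0, 0, 2, 4, 0).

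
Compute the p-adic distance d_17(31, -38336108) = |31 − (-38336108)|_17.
d_17(31, -38336108) = 1/1419857

Step 1 — x − y = 31 − (-38336108) = 38336139. Step 2 — v_17(38336139) = 5 (factor: 38336139 = (17^5 · 27); the sign does not affect v_p). Step 3 — |x − y|_17 = 17^{-5} = 1/1419857.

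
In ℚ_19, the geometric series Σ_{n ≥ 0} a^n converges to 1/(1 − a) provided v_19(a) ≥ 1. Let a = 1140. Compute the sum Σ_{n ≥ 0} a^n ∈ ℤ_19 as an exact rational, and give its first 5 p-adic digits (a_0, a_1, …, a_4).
Σ a^n = 1/(1 − a) = -1/1139;  first 5 digits = (1, 3, 12, 7, 2)

v_19(a) = 1 ≥ 1, so the series converges in ℤ_19 to 1/(1 − a) = 1/(1 − 1140) = -1/1139. Expand this rational in ℤ_19: compute digits iteratively via d_i = x_i mod 19, x_{i+1} = (x_i − d_i)/19. The first 5 digits are (1, 3, 12, 7, 2).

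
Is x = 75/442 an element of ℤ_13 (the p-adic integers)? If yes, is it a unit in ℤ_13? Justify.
x ∉ ℤ_13 (v_13(x) = -1 < 0)

ℤ_13 = {x ∈ ℚ_13 : v_13(x) ≥ 0} and ℤ_13^× = {x ∈ ℤ_13 : v_13(x) = 0}. Here v_13(75/442) = v_13(num) − v_13(den) = -1; compare against these criteria.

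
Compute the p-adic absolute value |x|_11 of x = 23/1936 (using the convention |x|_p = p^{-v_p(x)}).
|23/1936|_11 = 121

Step 1 — compute v_11(x) by factoring powers of 11 out of the numerator and denominator: v_11(23/1936) = -2. Step 2 — apply |x|_p = p^{-v_p(x)} = 11^{2} = 121.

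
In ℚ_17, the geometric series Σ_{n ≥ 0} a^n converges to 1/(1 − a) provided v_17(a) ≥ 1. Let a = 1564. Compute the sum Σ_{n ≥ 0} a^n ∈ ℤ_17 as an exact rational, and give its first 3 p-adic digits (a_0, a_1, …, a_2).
Σ a^n = 1/(1 − a) = -1/1563;  first 3 digits = (1, 7, 3)

v_17(a) = 1 ≥ 1, so the series converges in ℤ_17 to 1/(1 − a) = 1/(1 − 1564) = -1/1563. Expand this rational in ℤ_17: compute digits iteratively via d_i = x_i mod 17, x_{i+1} = (x_i − d_i)/17. The first 3 digits are (1, 7, 3).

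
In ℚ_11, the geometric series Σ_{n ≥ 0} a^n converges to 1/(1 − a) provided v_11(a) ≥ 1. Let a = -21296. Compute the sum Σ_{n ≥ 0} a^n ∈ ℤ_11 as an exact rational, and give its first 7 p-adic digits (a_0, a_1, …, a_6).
Σ a^n = 1/(1 − a) = 1/21297;  first 7 digits = (1, 0, 0, 6, 9, 10, 2)

v_11(a) = 3 ≥ 1, so the series converges in ℤ_11 to 1/(1 − a) = 1/(1 − (-21296)) = 1/21297. Expand this rational in ℤ_11: compute digits iteratively via d_i = x_i mod 11, x_{i+1} = (x_i − d_i)/11. The first 7 digits are (1, 0, 0, 6, 9, 10, 2).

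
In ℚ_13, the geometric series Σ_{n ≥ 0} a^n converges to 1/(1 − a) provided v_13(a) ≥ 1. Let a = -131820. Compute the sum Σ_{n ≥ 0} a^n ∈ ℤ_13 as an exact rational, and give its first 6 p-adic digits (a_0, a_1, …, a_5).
Σ a^n = 1/(1 − a) = 1/131821;  first 6 digits = (1, 0, 0, 5, 8, 12)

v_13(a) = 3 ≥ 1, so the series converges in ℤ_13 to 1/(1 − a) = 1/(1 − (-131820)) = 1/131821. Expand this rational in ℤ_13: compute digits iteratively via d_i = x_i mod 13, x_{i+1} = (x_i − d_i)/13. The first 6 digits are (1, 0, 0, 5, 8, 12).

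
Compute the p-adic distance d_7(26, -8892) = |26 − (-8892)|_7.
d_7(26, -8892) = 1/343

Step 1 — x − y = 26 − (-8892) = 8918. Step 2 — v_7(8918) = 3 (factor: 8918 = (7^3 · 26); the sign does not affect v_p). Step 3 — |x − y|_7 = 7^{-3} = 1/343.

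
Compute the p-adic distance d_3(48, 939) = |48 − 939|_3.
d_3(48, 939) = 1/81

Step 1 — x − y = 48 − 939 = -891. Step 2 — v_3(-891) = 4 (factor: -891 = −(3^4 · 11); the sign does not affect v_p). Step 3 — |x − y|_3 = 3^{-4} = 1/81.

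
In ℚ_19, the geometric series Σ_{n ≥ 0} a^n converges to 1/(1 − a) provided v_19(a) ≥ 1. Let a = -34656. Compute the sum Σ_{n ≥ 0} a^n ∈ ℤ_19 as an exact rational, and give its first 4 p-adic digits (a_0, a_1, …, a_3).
Σ a^n = 1/(1 − a) = 1/34657;  first 4 digits = (1, 0, 18, 13)

v_19(a) = 2 ≥ 1, so the series converges in ℤ_19 to 1/(1 − a) = 1/(1 − (-34656)) = 1/34657. Expand this rational in ℤ_19: compute digits iteratively via d_i = x_i mod 19, x_{i+1} = (x_i − d_i)/19. The first 4 digits are (1, 0, 18, 13).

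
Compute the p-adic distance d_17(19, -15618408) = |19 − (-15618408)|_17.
d_17(19, -15618408) = 1/1419857

Step 1 — x − y = 19 − (-15618408) = 15618427. Step 2 — v_17(15618427) = 5 (factor: 15618427 = (17^5 · 11); the sign does not affect v_p). Step 3 — |x − y|_17 = 17^{-5} = 1/1419857.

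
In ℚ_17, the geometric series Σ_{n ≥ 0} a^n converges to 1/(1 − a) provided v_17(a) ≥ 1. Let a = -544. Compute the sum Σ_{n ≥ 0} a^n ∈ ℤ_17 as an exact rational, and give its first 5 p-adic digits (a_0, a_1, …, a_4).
Σ a^n = 1/(1 − a) = 1/545;  first 5 digits = (1, 2, 2, 0, 13)

v_17(a) = 1 ≥ 1, so the series converges in ℤ_17 to 1/(1 − a) = 1/(1 − (-544)) = 1/545. Expand this rational in ℤ_17: compute digits iteratively via d_i = x_i mod 17, x_{i+1} = (x_i − d_i)/17. The first 5 digits are (1, 2, 2, 0, 13).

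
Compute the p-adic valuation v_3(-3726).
v_3(-3726) = 4

v_3(n) is the largest exponent k such that 3^k divides n. Factor out: -3726 = -3^4 · 46. (Sign doesn't affect v_p.) So v_3(-3726) = 4.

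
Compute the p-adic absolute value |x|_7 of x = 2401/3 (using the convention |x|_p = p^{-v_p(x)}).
|2401/3|_7 = 1/2401

Step 1 — compute v_7(x) by factoring powers of 7 out of the numerator and denominator: v_7(2401/3) = 4. Step 2 — apply |x|_p = p^{-v_p(x)} = 7^{-4} = 1/2401.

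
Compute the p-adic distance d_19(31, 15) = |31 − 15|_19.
d_19(31, 15) = 1

Step 1 — x − y = 31 − 15 = 16. Step 2 — v_19(16) = 0 (factor: 16 = (19^0 · 16); the sign does not affect v_p). Step 3 — |x − y|_19 = 19^{0} = 1.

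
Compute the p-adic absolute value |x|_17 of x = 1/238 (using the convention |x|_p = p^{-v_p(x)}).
|1/238|_17 = 17

Step 1 — compute v_17(x) by factoring powers of 17 out of the numerator and denominator: v_17(1/238) = -1. Step 2 — apply |x|_p = p^{-v_p(x)} = 17^{1} = 17.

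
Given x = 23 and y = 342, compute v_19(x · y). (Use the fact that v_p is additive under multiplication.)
v_19(7866) = 1

v_p(x) = 0 (factor: 23 = 19^0 · 23); v_p(y) = 1 (factor: 342 = 19^1 · 18). Additivity: v_p(xy) = v_p(x) + v_p(y) = 0 + 1 = 1. (Direct check: xy = 7866 = 19^1 · (414).)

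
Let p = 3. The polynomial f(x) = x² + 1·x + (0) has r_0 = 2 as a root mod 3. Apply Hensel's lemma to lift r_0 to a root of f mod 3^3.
r_2 = 26 (mod 27)

Hensel: r_{i+1} = r_i − f(r_i)·(f′(r_i))^{-1} mod 3^{i+2}, f′(x) = 2x + 1. Iterate:
  r_0 = 2 (mod 3)
  r_1 = 8 (mod 9)
  r_2 = 26 (mod 27)
Final: r = 26 satisfies f(r) ≡ 0 mod 3^3.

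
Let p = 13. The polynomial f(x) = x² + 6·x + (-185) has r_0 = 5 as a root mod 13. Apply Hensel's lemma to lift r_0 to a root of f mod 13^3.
r_2 = 1513 (mod 2197)

Hensel: r_{i+1} = r_i − f(r_i)·(f′(r_i))^{-1} mod 13^{i+2}, f′(x) = 2x + 6. Iterate:
  r_0 = 5 (mod 13)
  r_1 = 161 (mod 169)
  r_2 = 1513 (mod 2197)
Final: r = 1513 satisfies f(r) ≡ 0 mod 13^3.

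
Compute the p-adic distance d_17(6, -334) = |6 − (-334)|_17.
d_17(6, -334) = 1/17

Step 1 — x − y = 6 − (-334) = 340. Step 2 — v_17(340) = 1 (factor: 340 = (17^1 · 20); the sign does not affect v_p). Step 3 — |x − y|_17 = 17^{-1} = 1/17.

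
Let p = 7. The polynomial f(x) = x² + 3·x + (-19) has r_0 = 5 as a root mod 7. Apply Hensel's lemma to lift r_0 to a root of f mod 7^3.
r_2 = 75 (mod 343)

Hensel: r_{i+1} = r_i − f(r_i)·(f′(r_i))^{-1} mod 7^{i+2}, f′(x) = 2x + 3. Iterate:
  r_0 = 5 (mod 7)
  r_1 = 26 (mod 49)
  r_2 = 75 (mod 343)
Final: r = 75 satisfies f(r) ≡ 0 mod 7^3.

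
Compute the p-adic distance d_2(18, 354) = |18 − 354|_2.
d_2(18, 354) = 1/16

Step 1 — x − y = 18 − 354 = -336. Step 2 — v_2(-336) = 4 (factor: -336 = −(2^4 · 21); the sign does not affect v_p). Step 3 — |x − y|_2 = 2^{-4} = 1/16.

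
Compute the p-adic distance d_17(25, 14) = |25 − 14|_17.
d_17(25, 14) = 1

Step 1 — x − y = 25 − 14 = 11. Step 2 — v_17(11) = 0 (factor: 11 = (17^0 · 11); the sign does not affect v_p). Step 3 — |x − y|_17 = 17^{0} = 1.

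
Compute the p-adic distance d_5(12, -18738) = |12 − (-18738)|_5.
d_5(12, -18738) = 1/3125

Step 1 — x − y = 12 − (-18738) = 18750. Step 2 — v_5(18750) = 5 (factor: 18750 = (5^5 · 6); the sign does not affect v_p). Step 3 — |x − y|_5 = 5^{-5} = 1/3125.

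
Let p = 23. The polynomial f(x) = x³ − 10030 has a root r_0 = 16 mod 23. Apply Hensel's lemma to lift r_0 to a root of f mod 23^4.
r_3 = 204164 (mod 279841)

Hensel: r_{i+1} = r_i − f(r_i)/f′(r_i) mod 23^{i+2}, where f′(x) = 3x². Iterate:
  r_0 = 16 (mod 23)
  r_1 = 499 (mod 529)
  r_2 = 9492 (mod 12167)
  r_3 = 204164 (mod 279841)
Final: r = 204164 with f(r) ≡ 0 mod 23^4.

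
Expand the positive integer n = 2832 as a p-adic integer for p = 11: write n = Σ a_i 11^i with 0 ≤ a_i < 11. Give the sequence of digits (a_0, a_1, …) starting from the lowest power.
(a_0, a_1, …) = (5, 4, 1, 2)

Repeated division by 11 gives the digits low-to-high: 2832 = 5 + 4·11^1 + 1·11^2 + 2·11^3. Digit sequence: (5, 4, 1, 2).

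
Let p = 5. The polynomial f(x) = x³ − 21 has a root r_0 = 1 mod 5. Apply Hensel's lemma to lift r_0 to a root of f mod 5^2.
r_1 = 16 (mod 25)

Hensel: r_{i+1} = r_i − f(r_i)/f′(r_i) mod 5^{i+2}, where f′(x) = 3x². Iterate:
  r_0 = 1 (mod 5)
  r_1 = 16 (mod 25)
Final: r = 16 with f(r) ≡ 0 mod 5^2.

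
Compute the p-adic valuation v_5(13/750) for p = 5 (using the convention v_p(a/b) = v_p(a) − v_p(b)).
v_5(13/750) = -3

Factor powers of 5 from the numerator and denominator of the reduced fraction: 13 = 5^0 · 13 and 750 = 5^3 · 6. Apply v_p(a/b) = v_p(a) − v_p(b): v_5(13/750) = 0 − 3 = -3.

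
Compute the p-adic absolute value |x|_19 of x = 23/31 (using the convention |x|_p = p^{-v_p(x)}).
|23/31|_19 = 1

Step 1 — compute v_19(x) by factoring powers of 19 out of the numerator and denominator: v_19(23/31) = 0. Step 2 — apply |x|_p = p^{-v_p(x)} = 19^{0} = 1.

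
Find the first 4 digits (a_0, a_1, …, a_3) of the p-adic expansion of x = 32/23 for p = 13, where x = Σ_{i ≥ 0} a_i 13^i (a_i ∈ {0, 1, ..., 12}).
(a_0, …, a_3) = (11, 10, 2, 6)

v_13(32/23) = 0 (numerator and denominator both coprime to 13), so x ∈ ℤ_13^×. Compute digits iteratively via a_i = x_i mod 13, x_{i+1} = (x_i − a_i)/13, with x_0 = x:
  x_0 = 32/23;  a_0 = 11;  x_1 = (x_0 − 11)/13 = -17/23
  x_1 = -17/23;  a_1 = 10;  x_2 = (x_1 − 10)/13 = -19/23
  x_2 = -19/23;  a_2 = 2;  x_3 = (x_2 − 2)/13 = -5/23
  x_3 = -5/23;  a_3 = 6;  x_4 = (x_3 − 6)/13 = -11/23
Digits: (11, 10, 2, 6).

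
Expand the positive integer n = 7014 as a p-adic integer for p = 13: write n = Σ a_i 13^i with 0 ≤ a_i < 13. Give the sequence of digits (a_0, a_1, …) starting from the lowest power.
(a_0, a_1, …) = (7, 6, 2, 3)

Repeated division by 13 gives the digits low-to-high: 7014 = 7 + 6·13^1 + 2·13^2 + 3·13^3. Digit sequence: (7, 6, 2, 3).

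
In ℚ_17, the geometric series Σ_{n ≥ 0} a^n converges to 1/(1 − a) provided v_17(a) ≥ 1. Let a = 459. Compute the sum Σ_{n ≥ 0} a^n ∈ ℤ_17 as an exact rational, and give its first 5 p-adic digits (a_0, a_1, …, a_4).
Σ a^n = 1/(1 − a) = -1/458;  first 5 digits = (1, 10, 16, 5, 8)

v_17(a) = 1 ≥ 1, so the series converges in ℤ_17 to 1/(1 − a) = 1/(1 − 459) = -1/458. Expand this rational in ℤ_17: compute digits iteratively via d_i = x_i mod 17, x_{i+1} = (x_i − d_i)/17. The first 5 digits are (1, 10, 16, 5, 8).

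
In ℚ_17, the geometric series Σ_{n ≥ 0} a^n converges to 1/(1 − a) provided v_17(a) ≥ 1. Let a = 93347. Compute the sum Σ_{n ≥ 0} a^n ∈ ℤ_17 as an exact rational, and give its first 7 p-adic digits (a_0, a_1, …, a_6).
Σ a^n = 1/(1 − a) = -1/93346;  first 7 digits = (1, 0, 0, 2, 1, 0, 4)

v_17(a) = 3 ≥ 1, so the series converges in ℤ_17 to 1/(1 − a) = 1/(1 − 93347) = -1/93346. Expand this rational in ℤ_17: compute digits iteratively via d_i = x_i mod 17, x_{i+1} = (x_i − d_i)/17. The first 7 digits are (1, 0, 0, 2, 1, 0, 4).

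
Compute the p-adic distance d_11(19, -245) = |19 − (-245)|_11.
d_11(19, -245) = 1/11

Step 1 — x − y = 19 − (-245) = 264. Step 2 — v_11(264) = 1 (factor: 264 = (11^1 · 24); the sign does not affect v_p). Step 3 — |x − y|_11 = 11^{-1} = 1/11.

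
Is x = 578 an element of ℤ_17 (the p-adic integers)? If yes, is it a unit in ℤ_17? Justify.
x ∈ ℤ_17 but not a unit; v_17(x) = 2 > 0

ℤ_17 = {x ∈ ℚ_17 : v_17(x) ≥ 0} and ℤ_17^× = {x ∈ ℤ_17 : v_17(x) = 0}. Here v_17(578) = v_17(num) − v_17(den) = 2; compare against these criteria.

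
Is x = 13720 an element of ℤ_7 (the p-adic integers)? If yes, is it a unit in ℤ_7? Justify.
x ∈ ℤ_7 but not a unit; v_7(x) = 3 > 0

ℤ_7 = {x ∈ ℚ_7 : v_7(x) ≥ 0} and ℤ_7^× = {x ∈ ℤ_7 : v_7(x) = 0}. Here v_7(13720) = v_7(num) − v_7(den) = 3; compare against these criteria.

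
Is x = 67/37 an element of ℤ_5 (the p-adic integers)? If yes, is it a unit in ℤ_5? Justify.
x ∈ ℤ_5^× (unit); v_5(x) = 0

ℤ_5 = {x ∈ ℚ_5 : v_5(x) ≥ 0} and ℤ_5^× = {x ∈ ℤ_5 : v_5(x) = 0}. Here v_5(67/37) = v_5(num) − v_5(den) = 0; compare against these criteria.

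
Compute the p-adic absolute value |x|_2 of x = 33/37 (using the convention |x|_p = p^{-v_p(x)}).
|33/37|_2 = 1

Step 1 — compute v_2(x) by factoring powers of 2 out of the numerator and denominator: v_2(33/37) = 0. Step 2 — apply |x|_p = p^{-v_p(x)} = 2^{0} = 1.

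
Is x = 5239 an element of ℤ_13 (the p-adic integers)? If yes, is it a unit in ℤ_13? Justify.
x ∈ ℤ_13 but not a unit; v_13(x) = 2 > 0

ℤ_13 = {x ∈ ℚ_13 : v_13(x) ≥ 0} and ℤ_13^× = {x ∈ ℤ_13 : v_13(x) = 0}. Here v_13(5239) = v_13(num) − v_13(den) = 2; compare against these criteria.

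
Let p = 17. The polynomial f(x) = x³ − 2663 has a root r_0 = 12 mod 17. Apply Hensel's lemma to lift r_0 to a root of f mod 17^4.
r_3 = 15958 (mod 83521)

Hensel: r_{i+1} = r_i − f(r_i)/f′(r_i) mod 17^{i+2}, where f′(x) = 3x². Iterate:
  r_0 = 12 (mod 17)
  r_1 = 63 (mod 289)
  r_2 = 1219 (mod 4913)
  r_3 = 15958 (mod 83521)
Final: r = 15958 with f(r) ≡ 0 mod 17^4.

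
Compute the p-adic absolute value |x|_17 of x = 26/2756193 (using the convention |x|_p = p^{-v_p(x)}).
|26/2756193|_17 = 83521

Step 1 — compute v_17(x) by factoring powers of 17 out of the numerator and denominator: v_17(26/2756193) = -4. Step 2 — apply |x|_p = p^{-v_p(x)} = 17^{4} = 83521.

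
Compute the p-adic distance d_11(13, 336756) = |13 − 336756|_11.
d_11(13, 336756) = 1/14641

Step 1 — x − y = 13 − 336756 = -336743. Step 2 — v_11(-336743) = 4 (factor: -336743 = −(11^4 · 23); the sign does not affect v_p). Step 3 — |x − y|_11 = 11^{-4} = 1/14641.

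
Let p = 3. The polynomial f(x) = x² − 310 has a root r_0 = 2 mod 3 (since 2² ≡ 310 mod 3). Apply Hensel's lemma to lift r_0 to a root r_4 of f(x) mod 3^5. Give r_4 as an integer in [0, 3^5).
r_4 = 119 (mod 243)

Hensel's recurrence: r_{i+1} = r_i − f(r_i)·(f′(r_i))^{-1} mod 3^{i+2}, with f′(x) = 2x. Iterate:
  r_0 = 2 (mod 3)
  r_1 = 2 (mod 9)
  r_2 = 11 (mod 27)
  r_3 = 38 (mod 81)
  r_4 = 119 (mod 243)
Final: r_4 = 119, and one checks f(r_4) ≡ 0 mod 3^5.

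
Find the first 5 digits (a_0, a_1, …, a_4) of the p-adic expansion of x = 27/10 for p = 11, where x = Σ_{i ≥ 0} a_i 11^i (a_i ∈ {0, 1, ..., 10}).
(a_0, …, a_4) = (6, 3, 3, 3, 3)

v_11(27/10) = 0 (numerator and denominator both coprime to 11), so x ∈ ℤ_11^×. Compute digits iteratively via a_i = x_i mod 11, x_{i+1} = (x_i − a_i)/11, with x_0 = x:
  x_0 = 27/10;  a_0 = 6;  x_1 = (x_0 − 6)/11 = -3/10
  x_1 = -3/10;  a_1 = 3;  x_2 = (x_1 − 3)/11 = -3/10
  x_2 = -3/10;  a_2 = 3;  x_3 = (x_2 − 3)/11 = -3/10
  x_3 = -3/10;  a_3 = 3;  x_4 = (x_3 − 3)/11 = -3/10
  x_4 = -3/10;  a_4 = 3;  x_5 = (x_4 − 3)/11 = -3/10
Digits: (6, 3, 3, 3, 3).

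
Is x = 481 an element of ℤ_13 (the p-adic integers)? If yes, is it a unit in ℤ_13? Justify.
x ∈ ℤ_13 but not a unit; v_13(x) = 1 > 0

ℤ_13 = {x ∈ ℚ_13 : v_13(x) ≥ 0} and ℤ_13^× = {x ∈ ℤ_13 : v_13(x) = 0}. Here v_13(481) = v_13(num) − v_13(den) = 1; compare against these criteria.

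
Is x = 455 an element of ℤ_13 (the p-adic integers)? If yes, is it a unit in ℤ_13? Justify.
x ∈ ℤ_13 but not a unit; v_13(x) = 1 > 0

ℤ_13 = {x ∈ ℚ_13 : v_13(x) ≥ 0} and ℤ_13^× = {x ∈ ℤ_13 : v_13(x) = 0}. Here v_13(455) = v_13(num) − v_13(den) = 1; compare against these criteria.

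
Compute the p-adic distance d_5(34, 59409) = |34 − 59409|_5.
d_5(34, 59409) = 1/3125

Step 1 — x − y = 34 − 59409 = -59375. Step 2 — v_5(-59375) = 5 (factor: -59375 = −(5^5 · 19); the sign does not affect v_p). Step 3 — |x − y|_5 = 5^{-5} = 1/3125.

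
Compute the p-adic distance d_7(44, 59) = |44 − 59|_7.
d_7(44, 59) = 1

Step 1 — x − y = 44 − 59 = -15. Step 2 — v_7(-15) = 0 (factor: -15 = −(7^0 · 15); the sign does not affect v_p). Step 3 — |x − y|_7 = 7^{0} = 1.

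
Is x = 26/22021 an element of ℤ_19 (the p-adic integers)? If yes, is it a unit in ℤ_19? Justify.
x ∉ ℤ_19 (v_19(x) = -2 < 0)

ℤ_19 = {x ∈ ℚ_19 : v_19(x) ≥ 0} and ℤ_19^× = {x ∈ ℤ_19 : v_19(x) = 0}. Here v_19(26/22021) = v_19(num) − v_19(den) = -2; compare against these criteria.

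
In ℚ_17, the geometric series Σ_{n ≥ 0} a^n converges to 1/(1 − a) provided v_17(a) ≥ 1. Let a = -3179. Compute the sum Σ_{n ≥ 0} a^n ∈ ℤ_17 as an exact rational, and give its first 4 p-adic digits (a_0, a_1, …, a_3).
Σ a^n = 1/(1 − a) = 1/3180;  first 4 digits = (1, 0, 6, 16)

v_17(a) = 2 ≥ 1, so the series converges in ℤ_17 to 1/(1 − a) = 1/(1 − (-3179)) = 1/3180. Expand this rational in ℤ_17: compute digits iteratively via d_i = x_i mod 17, x_{i+1} = (x_i − d_i)/17. The first 4 digits are (1, 0, 6, 16).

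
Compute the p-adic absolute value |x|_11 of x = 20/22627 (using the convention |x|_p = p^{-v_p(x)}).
|20/22627|_11 = 1331

Step 1 — compute v_11(x) by factoring powers of 11 out of the numerator and denominator: v_11(20/22627) = -3. Step 2 — apply |x|_p = p^{-v_p(x)} = 11^{3} = 1331.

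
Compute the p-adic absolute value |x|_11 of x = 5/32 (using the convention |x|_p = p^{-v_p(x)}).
|5/32|_11 = 1

Step 1 — compute v_11(x) by factoring powers of 11 out of the numerator and denominator: v_11(5/32) = 0. Step 2 — apply |x|_p = p^{-v_p(x)} = 11^{0} = 1.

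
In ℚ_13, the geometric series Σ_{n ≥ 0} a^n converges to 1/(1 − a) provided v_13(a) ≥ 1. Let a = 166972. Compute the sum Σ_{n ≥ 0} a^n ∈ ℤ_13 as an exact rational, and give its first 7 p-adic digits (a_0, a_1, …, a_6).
Σ a^n = 1/(1 − a) = -1/166971;  first 7 digits = (1, 0, 0, 11, 5, 0, 4)

v_13(a) = 3 ≥ 1, so the series converges in ℤ_13 to 1/(1 − a) = 1/(1 − 166972) = -1/166971. Expand this rational in ℤ_13: compute digits iteratively via d_i = x_i mod 13, x_{i+1} = (x_i − d_i)/13. The first 7 digits are (1, 0, 0, 11, 5, 0, 4).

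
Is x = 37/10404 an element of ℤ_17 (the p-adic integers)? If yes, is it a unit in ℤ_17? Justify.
x ∉ ℤ_17 (v_17(x) = -2 < 0)

ℤ_17 = {x ∈ ℚ_17 : v_17(x) ≥ 0} and ℤ_17^× = {x ∈ ℤ_17 : v_17(x) = 0}. Here v_17(37/10404) = v_17(num) − v_17(den) = -2; compare against these criteria.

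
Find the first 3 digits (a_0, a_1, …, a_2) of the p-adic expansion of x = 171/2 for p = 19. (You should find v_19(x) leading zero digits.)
(a_0, …, a_2) = (0, 14, 9)

v_19(171/2) = 1, so a_0 = ... = a_0 = 0. Factor out: x = 19^1 · u with u = 9/2 a unit in ℤ_19. Expand u iteratively via a_{v+i} = u_i mod 19, u_{i+1} = (u_i − a_{v+i})/19:
  u_0 = 9/2;  a_1 = 14;  u_1 = (u_0 − 14)/19 = -1/2
  u_1 = -1/2;  a_2 = 9;  u_2 = (u_1 − 9)/19 = -1/2
Digits: (0, 14, 9).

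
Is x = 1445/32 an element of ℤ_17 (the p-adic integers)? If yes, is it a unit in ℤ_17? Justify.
x ∈ ℤ_17 but not a unit; v_17(x) = 2 > 0

ℤ_17 = {x ∈ ℚ_17 : v_17(x) ≥ 0} and ℤ_17^× = {x ∈ ℤ_17 : v_17(x) = 0}. Here v_17(1445/32) = v_17(num) − v_17(den) = 2; compare against these criteria.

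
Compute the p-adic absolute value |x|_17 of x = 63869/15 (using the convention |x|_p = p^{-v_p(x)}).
|63869/15|_17 = 1/4913

Step 1 — compute v_17(x) by factoring powers of 17 out of the numerator and denominator: v_17(63869/15) = 3. Step 2 — apply |x|_p = p^{-v_p(x)} = 17^{-3} = 1/4913.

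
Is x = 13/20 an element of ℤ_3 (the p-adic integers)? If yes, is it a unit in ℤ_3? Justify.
x ∈ ℤ_3^× (unit); v_3(x) = 0

ℤ_3 = {x ∈ ℚ_3 : v_3(x) ≥ 0} and ℤ_3^× = {x ∈ ℤ_3 : v_3(x) = 0}. Here v_3(13/20) = v_3(num) − v_3(den) = 0; compare against these criteria.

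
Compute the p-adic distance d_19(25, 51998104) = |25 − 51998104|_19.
d_19(25, 51998104) = 1/2476099

Step 1 — x − y = 25 − 51998104 = -51998079. Step 2 — v_19(-51998079) = 5 (factor: -51998079 = −(19^5 · 21); the sign does not affect v_p). Step 3 — |x − y|_19 = 19^{-5} = 1/2476099.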